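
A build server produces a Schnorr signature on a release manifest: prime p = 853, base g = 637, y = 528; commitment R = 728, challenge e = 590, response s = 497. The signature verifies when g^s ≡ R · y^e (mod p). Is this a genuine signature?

forged

g^s mod p:
637^2 = 405769 ≡ 594
637^4 ≡ 594^2 = 352836 ≡ 547
637^8 ≡ 547^2 = 299209 ≡ 659
637^16 ≡ 659^2 = 434281 ≡ 104
637^32 ≡ 104^2 = 10816 ≡ 580
637^64 ≡ 580^2 = 336400 ≡ 318
637^128 ≡ 318^2 = 101124 ≡ 470
637^256 ≡ 470^2 = 220900 ≡ 826
497 = 256 + 128 + 64 + 32 + 16 + 1, so 637^497 ≡ 826·470·318·580·104·637 ≡ 520 (mod 853)
R · y^e mod p:
528^2 = 278784 ≡ 706
528^4 ≡ 706^2 = 498436 ≡ 284
528^8 ≡ 284^2 = 80656 ≡ 474
528^16 ≡ 474^2 = 224676 ≡ 337
528^32 ≡ 337^2 = 113569 ≡ 120
528^64 ≡ 120^2 = 14400 ≡ 752
528^128 ≡ 752^2 = 565504 ≡ 818
528^256 ≡ 818^2 = 669124 ≡ 372
528^512 ≡ 372^2 = 138384 ≡ 198
590 = 512 + 64 + 8 + 4 + 2, so 528^590 ≡ 198·752·474·284·706 ≡ 306 (mod 853)
728·306 = 222768 ≡ 135 (mod 853)
520 ≠ 135; the check fails.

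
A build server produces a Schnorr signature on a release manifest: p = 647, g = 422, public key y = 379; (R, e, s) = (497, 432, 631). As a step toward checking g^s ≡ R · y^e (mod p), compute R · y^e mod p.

391

379^2 = 143641 ≡ 7
379^4 ≡ 7^2 = 49
379^8 ≡ 49^2 = 2401 ≡ 460
379^16 ≡ 460^2 = 211600 ≡ 31
379^32 ≡ 31^2 = 961 ≡ 314
379^64 ≡ 314^2 = 98596 ≡ 252
379^128 ≡ 252^2 = 63504 ≡ 98
379^256 ≡ 98^2 = 9604 ≡ 546
432 = 256 + 128 + 32 + 16, so 379^432 ≡ 546·98·314·31 ≡ 226 (mod 647)
R · y^e ≡ 497·226 = 112322 ≡ 391 (mod 647)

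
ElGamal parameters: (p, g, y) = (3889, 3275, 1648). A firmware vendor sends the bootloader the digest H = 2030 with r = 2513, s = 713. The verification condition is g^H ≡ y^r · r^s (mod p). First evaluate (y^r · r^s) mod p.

3573

1648^2 = 2715904 ≡ 1382
1648^4 ≡ 1382^2 = 1909924 ≡ 425
1648^8 ≡ 425^2 = 180625 ≡ 1731
1648^16 ≡ 1731^2 = 2996361 ≡ 1831
1648^32 ≡ 1831^2 = 3352561 ≡ 243
1648^64 ≡ 243^2 = 59049 ≡ 714
1648^128 ≡ 714^2 = 509796 ≡ 337
1648^256 ≡ 337^2 = 113569 ≡ 788
1648^512 ≡ 788^2 = 620944 ≡ 2593
1648^1024 ≡ 2593^2 = 6723649 ≡ 3457
1648^2048 ≡ 3457^2 = 11950849 ≡ 3841
2513 = 2048 + 256 + 128 + 64 + 16 + 1, so 1648^2513 ≡ 3841·788·337·714·1831·1648 ≡ 52 (mod 3889)
2513^2 = 6315169 ≡ 3322
2513^4 ≡ 3322^2 = 11035684 ≡ 2591
2513^8 ≡ 2591^2 = 6713281 ≡ 867
2513^16 ≡ 867^2 = 751689 ≡ 1112
2513^32 ≡ 1112^2 = 1236544 ≡ 3731
2513^64 ≡ 3731^2 = 13920361 ≡ 1630
2513^128 ≡ 1630^2 = 2656900 ≡ 713
2513^256 ≡ 713^2 = 508369 ≡ 2799
2513^512 ≡ 2799^2 = 7834401 ≡ 1955
713 = 512 + 128 + 64 + 8 + 1, so 2513^713 ≡ 1955·713·1630·867·2513 ≡ 2088 (mod 3889)
y^r · r^s ≡ 52·2088 = 108576 ≡ 3573 (mod 3889)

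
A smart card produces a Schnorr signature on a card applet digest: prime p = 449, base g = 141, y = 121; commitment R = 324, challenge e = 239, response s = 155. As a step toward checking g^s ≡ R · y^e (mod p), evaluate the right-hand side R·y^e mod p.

121^2 = 14641 ≡ 273
121^4 ≡ 273^2 = 74529 ≡ 444
121^8 ≡ 444^2 = 197136 ≡ 25
121^16 ≡ 25^2 = 625 ≡ 176
121^32 ≡ 176^2 = 30976 ≡ 444
121^64 ≡ 444^2 = 197136 ≡ 25
121^128 ≡ 25^2 = 625 ≡ 176
239 = 128 + 64 + 32 + 8 + 4 + 2 + 1, so 121^239 ≡ 176·25·444·25·444·273·121 ≡ 328 (mod 449)
R · y^e ≡ 324·328 = 106272 ≡ 308 (mod 449)

308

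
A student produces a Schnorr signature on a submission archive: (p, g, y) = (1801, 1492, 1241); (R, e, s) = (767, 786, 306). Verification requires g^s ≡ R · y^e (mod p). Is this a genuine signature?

forged

g^s mod p:
1492^2 = 2226064 ≡ 28
1492^4 ≡ 28^2 = 784
1492^8 ≡ 784^2 = 614656 ≡ 515
1492^16 ≡ 515^2 = 265225 ≡ 478
1492^32 ≡ 478^2 = 228484 ≡ 1558
1492^64 ≡ 1558^2 = 2427364 ≡ 1417
1492^128 ≡ 1417^2 = 2007889 ≡ 1575
1492^256 ≡ 1575^2 = 2480625 ≡ 648
306 = 256 + 32 + 16 + 2, so 1492^306 ≡ 648·1558·478·28 ≡ 1407 (mod 1801)
R · y^e mod p:
1241^2 = 1540081 ≡ 226
1241^4 ≡ 226^2 = 51076 ≡ 648
1241^8 ≡ 648^2 = 419904 ≡ 271
1241^16 ≡ 271^2 = 73441 ≡ 1401
1241^32 ≡ 1401^2 = 1962801 ≡ 1512
1241^64 ≡ 1512^2 = 2286144 ≡ 675
1241^128 ≡ 675^2 = 455625 ≡ 1773
1241^256 ≡ 1773^2 = 3143529 ≡ 784
1241^512 ≡ 784^2 = 614656 ≡ 515
786 = 512 + 256 + 16 + 2, so 1241^786 ≡ 515·784·1401·226 ≡ 1266 (mod 1801)
767·1266 = 971022 ≡ 283 (mod 1801)
1407 ≠ 283; the check fails.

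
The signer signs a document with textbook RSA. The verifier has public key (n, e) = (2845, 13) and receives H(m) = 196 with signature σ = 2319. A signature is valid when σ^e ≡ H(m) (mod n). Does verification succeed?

Squares mod 2845: σ^1≡2319, σ^2≡711, σ^4≡1956, σ^8≡2256
13 = 8 + 4 + 1, so σ^13 ≡ 2256·1956·2319 ≡ 2649 (mod 2845)
σ^13 mod 2845 = 2649, but H(m) = 196.

fails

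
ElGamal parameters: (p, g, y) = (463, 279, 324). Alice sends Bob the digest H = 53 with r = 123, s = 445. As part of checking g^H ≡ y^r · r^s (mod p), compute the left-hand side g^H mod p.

70

279^2 = 77841 ≡ 57
279^4 ≡ 57^2 = 3249 ≡ 8
279^8 ≡ 8^2 = 64
279^16 ≡ 64^2 = 4096 ≡ 392
279^32 ≡ 392^2 = 153664 ≡ 411
53 = 32 + 16 + 4 + 1, so 279^53 ≡ 411·392·8·279 ≡ 70 (mod 463)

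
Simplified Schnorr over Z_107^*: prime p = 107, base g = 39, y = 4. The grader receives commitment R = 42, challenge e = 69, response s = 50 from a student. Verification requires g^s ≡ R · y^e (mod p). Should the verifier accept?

reject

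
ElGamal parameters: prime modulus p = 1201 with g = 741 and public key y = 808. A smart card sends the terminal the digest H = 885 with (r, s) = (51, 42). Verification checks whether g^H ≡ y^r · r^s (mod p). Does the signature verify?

Left side g^H mod p:
Squares mod 1201: 741^1≡741, 741^2≡224, 741^4≡935, 741^8≡1098, 741^16≡1001, 741^32≡367, 741^64≡177, 741^128≡103, 741^256≡1001, 741^512≡367
885 = 512 + 256 + 64 + 32 + 16 + 4 + 1, so 741^885 ≡ 367·1001·177·367·1001·935·741 ≡ 728 (mod 1201)
Right side y^r · r^s mod p:
Squares mod 1201: 808^1≡808, 808^2≡721, 808^4≡1009, 808^8≡834, 808^16≡177, 808^32≡103
51 = 32 + 16 + 2 + 1, so 808^51 ≡ 103·177·721·808 ≡ 1114 (mod 1201)
Squares mod 1201: 51^1≡51, 51^2≡199, 51^4≡1169, 51^8≡1024, 51^16≡103, 51^32≡1001
42 = 32 + 8 + 2, so 51^42 ≡ 1001·1024·199 ≡ 735 (mod 1201)
1114·735 = 818790 ≡ 909 (mod 1201)
728 ≠ 909, so verification fails.

does not verify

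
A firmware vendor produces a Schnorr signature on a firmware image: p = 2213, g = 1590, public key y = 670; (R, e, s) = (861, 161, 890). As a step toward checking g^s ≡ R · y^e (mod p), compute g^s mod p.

546

Squares mod 2213: 1590^1≡1590, 1590^2≡854, 1590^4≡1239, 1590^8≡1512, 1590^16≡115, 1590^32≡2160, 1590^64≡596, 1590^128≡1136, 1590^256≡317, 1590^512≡904
890 = 512 + 256 + 64 + 32 + 16 + 8 + 2, so 1590^890 ≡ 904·317·596·2160·115·1512·854 ≡ 546 (mod 2213)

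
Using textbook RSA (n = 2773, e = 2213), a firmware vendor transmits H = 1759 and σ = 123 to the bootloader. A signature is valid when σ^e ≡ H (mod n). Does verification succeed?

passes

σ^2213 mod 2773 = 1759
Since 1759 equals the digest 1759, verification succeeds.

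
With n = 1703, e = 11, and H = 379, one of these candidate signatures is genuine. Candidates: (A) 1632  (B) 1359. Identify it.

B

Candidate A: 1632^2 = 2663424 ≡ 1635; 1632^4 ≡ 1635^2 = 2673225 ≡ 1218; 1632^8 ≡ 1218^2 = 1483524 ≡ 211; 11 = 8 + 2 + 1, so 1632^11 ≡ 211·1635·1632 ≡ 314 (mod 1703)
Candidate B: 1359^2 = 1846881 ≡ 829; 1359^4 ≡ 829^2 = 687241 ≡ 932; 1359^8 ≡ 932^2 = 868624 ≡ 94; 11 = 8 + 2 + 1, so 1359^11 ≡ 94·829·1359 ≡ 379 (mod 1703)
  → matches H = 379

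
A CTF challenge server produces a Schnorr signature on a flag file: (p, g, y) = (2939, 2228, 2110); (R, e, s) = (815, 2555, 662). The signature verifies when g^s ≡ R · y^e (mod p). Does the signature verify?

verifies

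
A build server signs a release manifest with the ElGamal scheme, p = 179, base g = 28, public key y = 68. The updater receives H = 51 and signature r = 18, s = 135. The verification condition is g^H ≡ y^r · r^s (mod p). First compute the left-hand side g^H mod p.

21

28^2 = 784 ≡ 68
28^4 ≡ 68^2 = 4624 ≡ 149
28^8 ≡ 149^2 = 22201 ≡ 5
28^16 ≡ 5^2 = 25
28^32 ≡ 25^2 = 625 ≡ 88
51 = 32 + 16 + 2 + 1, so 28^51 ≡ 88·25·68·28 ≡ 21 (mod 179)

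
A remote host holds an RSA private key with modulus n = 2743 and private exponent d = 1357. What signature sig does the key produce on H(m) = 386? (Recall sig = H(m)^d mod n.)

1608

(H(m))^1357 mod 2743 = 1608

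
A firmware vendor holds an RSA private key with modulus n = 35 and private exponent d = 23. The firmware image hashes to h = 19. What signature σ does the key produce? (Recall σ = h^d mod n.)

24

h^2 ≡ 19^2 = 361 ≡ 11
h^4 ≡ 11^2 = 121 ≡ 16
h^8 ≡ 16^2 = 256 ≡ 11
h^16 ≡ 11^2 = 121 ≡ 16
23 = 16 + 4 + 2 + 1, so h^23 ≡ 16·16·11·19 ≡ 24 (mod 35)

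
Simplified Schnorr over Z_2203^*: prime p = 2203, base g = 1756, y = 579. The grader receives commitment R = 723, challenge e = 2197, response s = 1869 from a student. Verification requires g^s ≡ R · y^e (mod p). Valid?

no

g^s mod p:
1756^2 = 3083536 ≡ 1539
1756^4 ≡ 1539^2 = 2368521 ≡ 296
1756^8 ≡ 296^2 = 87616 ≡ 1699
1756^16 ≡ 1699^2 = 2886601 ≡ 671
1756^32 ≡ 671^2 = 450241 ≡ 829
1756^64 ≡ 829^2 = 687241 ≡ 2108
1756^128 ≡ 2108^2 = 4443664 ≡ 213
1756^256 ≡ 213^2 = 45369 ≡ 1309
1756^512 ≡ 1309^2 = 1713481 ≡ 1750
1756^1024 ≡ 1750^2 = 3062500 ≡ 330
1869 = 1024 + 512 + 256 + 64 + 8 + 4 + 1, so 1756^1869 ≡ 330·1750·1309·2108·1699·296·1756 ≡ 370 (mod 2203)
R · y^e mod p:
579^2 = 335241 ≡ 385
579^4 ≡ 385^2 = 148225 ≡ 624
579^8 ≡ 624^2 = 389376 ≡ 1648
579^16 ≡ 1648^2 = 2715904 ≡ 1808
579^32 ≡ 1808^2 = 3268864 ≡ 1815
579^64 ≡ 1815^2 = 3294225 ≡ 740
579^128 ≡ 740^2 = 547600 ≡ 1256
579^256 ≡ 1256^2 = 1577536 ≡ 188
579^512 ≡ 188^2 = 35344 ≡ 96
579^1024 ≡ 96^2 = 9216 ≡ 404
579^2048 ≡ 404^2 = 163216 ≡ 194
2197 = 2048 + 128 + 16 + 4 + 1, so 579^2197 ≡ 194·1256·1808·624·579 ≡ 551 (mod 2203)
723·551 = 398373 ≡ 1833 (mod 2203)
370 ≠ 1833; the check fails.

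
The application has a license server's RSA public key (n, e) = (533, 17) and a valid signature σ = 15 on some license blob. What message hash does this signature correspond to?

227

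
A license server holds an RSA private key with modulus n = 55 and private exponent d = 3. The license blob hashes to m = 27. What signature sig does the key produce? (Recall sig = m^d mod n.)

m^3 mod 55 = 48

48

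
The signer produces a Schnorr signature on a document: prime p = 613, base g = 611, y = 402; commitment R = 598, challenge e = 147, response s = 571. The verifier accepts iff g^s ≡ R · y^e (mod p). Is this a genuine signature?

g^s mod p:
611^2 = 373321 ≡ 4
611^4 ≡ 4^2 = 16
611^8 ≡ 16^2 = 256
611^16 ≡ 256^2 = 65536 ≡ 558
611^32 ≡ 558^2 = 311364 ≡ 573
611^64 ≡ 573^2 = 328329 ≡ 374
611^128 ≡ 374^2 = 139876 ≡ 112
611^256 ≡ 112^2 = 12544 ≡ 284
611^512 ≡ 284^2 = 80656 ≡ 353
571 = 512 + 32 + 16 + 8 + 2 + 1, so 611^571 ≡ 353·573·558·256·4·611 ≡ 127 (mod 613)
R · y^e mod p:
402^2 = 161604 ≡ 385
402^4 ≡ 385^2 = 148225 ≡ 492
402^8 ≡ 492^2 = 242064 ≡ 542
402^16 ≡ 542^2 = 293764 ≡ 137
402^32 ≡ 137^2 = 18769 ≡ 379
402^64 ≡ 379^2 = 143641 ≡ 199
402^128 ≡ 199^2 = 39601 ≡ 369
147 = 128 + 16 + 2 + 1, so 402^147 ≡ 369·137·385·402 ≡ 397 (mod 613)
598·397 = 237406 ≡ 175 (mod 613)
127 ≠ 175; the check fails.

forged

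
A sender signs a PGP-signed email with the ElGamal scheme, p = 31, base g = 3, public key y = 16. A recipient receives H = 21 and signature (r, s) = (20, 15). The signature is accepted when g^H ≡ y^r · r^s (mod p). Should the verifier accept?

reject

Left side g^H mod p:
Squares mod 31: 3^1≡3, 3^2≡9, 3^4≡19, 3^8≡20, 3^16≡28
21 = 16 + 4 + 1, so 3^21 ≡ 28·19·3 ≡ 15 (mod 31)
Right side y^r · r^s mod p:
Squares mod 31: 16^1≡16, 16^2≡8, 16^4≡2, 16^8≡4, 16^16≡16
20 = 16 + 4, so 16^20 ≡ 16·2 ≡ 1 (mod 31)
Squares mod 31: 20^1≡20, 20^2≡28, 20^4≡9, 20^8≡19
15 = 8 + 4 + 2 + 1, so 20^15 ≡ 19·9·28·20 ≡ 1 (mod 31)
1·1 = 1 ≡ 1 (mod 31)
15 ≠ 1, so verification fails.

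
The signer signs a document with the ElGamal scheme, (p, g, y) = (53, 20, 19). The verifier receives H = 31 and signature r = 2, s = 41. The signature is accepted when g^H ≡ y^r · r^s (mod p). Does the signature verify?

Left side g^H mod p:
20^2 = 400 ≡ 29
20^4 ≡ 29^2 = 841 ≡ 46
20^8 ≡ 46^2 = 2116 ≡ 49
20^16 ≡ 49^2 = 2401 ≡ 16
31 = 16 + 8 + 4 + 2 + 1, so 20^31 ≡ 16·49·46·29·20 ≡ 34 (mod 53)
Right side y^r · r^s mod p:
19^2 = 361 ≡ 43
2^2 = 4
2^4 ≡ 4^2 = 16
2^8 ≡ 16^2 = 256 ≡ 44
2^16 ≡ 44^2 = 1936 ≡ 28
2^32 ≡ 28^2 = 784 ≡ 42
41 = 32 + 8 + 1, so 2^41 ≡ 42·44·2 ≡ 39 (mod 53)
43·39 = 1677 ≡ 34 (mod 53)
34 ≡ 34 (mod 53), so the signature is genuine.

verifies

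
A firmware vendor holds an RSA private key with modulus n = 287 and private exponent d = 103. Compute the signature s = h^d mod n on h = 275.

h^103 mod 287 = 170

170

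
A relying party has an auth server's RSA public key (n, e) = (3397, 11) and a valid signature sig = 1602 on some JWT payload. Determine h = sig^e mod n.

Squares mod 3397: sig^1≡1602, sig^2≡1669, sig^4≡21, sig^8≡441
11 = 8 + 2 + 1, so sig^11 ≡ 441·1669·1602 ≡ 2773 (mod 3397)

2773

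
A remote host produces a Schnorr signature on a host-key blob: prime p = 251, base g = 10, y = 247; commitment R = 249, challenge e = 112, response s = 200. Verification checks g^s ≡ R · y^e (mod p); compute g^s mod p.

1

10^200 mod 251 = 1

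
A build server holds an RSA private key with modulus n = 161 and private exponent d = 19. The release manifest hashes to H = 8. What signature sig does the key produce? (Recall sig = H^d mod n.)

H^2 ≡ 8^2 = 64
H^4 ≡ 64^2 = 4096 ≡ 71
H^8 ≡ 71^2 = 5041 ≡ 50
H^16 ≡ 50^2 = 2500 ≡ 85
19 = 16 + 2 + 1, so H^19 ≡ 85·64·8 ≡ 50 (mod 161)

50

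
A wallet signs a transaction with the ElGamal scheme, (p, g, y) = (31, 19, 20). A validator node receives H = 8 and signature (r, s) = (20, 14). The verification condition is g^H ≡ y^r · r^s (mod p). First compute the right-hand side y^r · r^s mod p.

9

20^20 mod 31 = 25
20^14 mod 31 = 14
y^r · r^s ≡ 25·14 = 350 ≡ 9 (mod 31)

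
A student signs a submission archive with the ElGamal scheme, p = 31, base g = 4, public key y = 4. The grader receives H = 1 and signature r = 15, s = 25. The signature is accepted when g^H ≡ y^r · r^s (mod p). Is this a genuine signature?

Left side g^H mod p:
4^1 mod 31 = 4
Right side y^r · r^s mod p:
4^2 = 16
4^4 ≡ 16^2 = 256 ≡ 8
4^8 ≡ 8^2 = 64 ≡ 2
15 = 8 + 4 + 2 + 1, so 4^15 ≡ 2·8·16·4 ≡ 1 (mod 31)
15^2 = 225 ≡ 8
15^4 ≡ 8^2 = 64 ≡ 2
15^8 ≡ 2^2 = 4
15^16 ≡ 4^2 = 16
25 = 16 + 8 + 1, so 15^25 ≡ 16·4·15 ≡ 30 (mod 31)
1·30 = 30 ≡ 30 (mod 31)
4 ≠ 30, so verification fails.

forged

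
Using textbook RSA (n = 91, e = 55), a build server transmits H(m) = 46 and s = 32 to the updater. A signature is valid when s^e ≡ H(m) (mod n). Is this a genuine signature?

genuine

s^55 mod 91 = 46
46 = H(m), so the signature checks out.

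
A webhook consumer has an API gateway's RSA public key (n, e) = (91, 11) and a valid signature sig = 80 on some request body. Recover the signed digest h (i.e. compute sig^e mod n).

33

Squares mod 91: sig^1≡80, sig^2≡30, sig^4≡81, sig^8≡9
11 = 8 + 2 + 1, so sig^11 ≡ 9·30·80 ≡ 33 (mod 91)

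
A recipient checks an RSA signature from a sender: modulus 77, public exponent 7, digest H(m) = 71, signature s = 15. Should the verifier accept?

accept

s^2 ≡ 15^2 = 225 ≡ 71
s^4 ≡ 71^2 = 5041 ≡ 36
7 = 4 + 2 + 1, so s^7 ≡ 36·71·15 ≡ 71 (mod 77)
s^7 mod 77 = 71 matches H(m).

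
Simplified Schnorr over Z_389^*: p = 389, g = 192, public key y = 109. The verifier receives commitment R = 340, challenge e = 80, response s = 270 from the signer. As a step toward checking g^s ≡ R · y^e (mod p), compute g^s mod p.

247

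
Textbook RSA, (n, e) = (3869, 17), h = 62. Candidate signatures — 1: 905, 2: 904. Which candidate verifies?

1

Candidate 1: 905^2 = 819025 ≡ 2666; 905^4 ≡ 2666^2 = 7107556 ≡ 203; 905^8 ≡ 203^2 = 41209 ≡ 2519; 905^16 ≡ 2519^2 = 6345361 ≡ 201; 17 = 16 + 1, so 905^17 ≡ 201·905 ≡ 62 (mod 3869)
  → matches h = 62
Candidate 2: 904^2 = 817216 ≡ 857; 904^4 ≡ 857^2 = 734449 ≡ 3208; 904^8 ≡ 3208^2 = 10291264 ≡ 3593; 904^16 ≡ 3593^2 = 12909649 ≡ 2665; 17 = 16 + 1, so 904^17 ≡ 2665·904 ≡ 2642 (mod 3869)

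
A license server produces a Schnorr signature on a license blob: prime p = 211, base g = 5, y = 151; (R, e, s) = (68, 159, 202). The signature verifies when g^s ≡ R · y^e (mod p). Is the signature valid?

g^s mod p:
5^2 = 25
5^4 ≡ 25^2 = 625 ≡ 203
5^8 ≡ 203^2 = 41209 ≡ 64
5^16 ≡ 64^2 = 4096 ≡ 87
5^32 ≡ 87^2 = 7569 ≡ 184
5^64 ≡ 184^2 = 33856 ≡ 96
5^128 ≡ 96^2 = 9216 ≡ 143
202 = 128 + 64 + 8 + 2, so 5^202 ≡ 143·96·64·25 ≡ 122 (mod 211)
R · y^e mod p:
151^2 = 22801 ≡ 13
151^4 ≡ 13^2 = 169
151^8 ≡ 169^2 = 28561 ≡ 76
151^16 ≡ 76^2 = 5776 ≡ 79
151^32 ≡ 79^2 = 6241 ≡ 122
151^64 ≡ 122^2 = 14884 ≡ 114
151^128 ≡ 114^2 = 12996 ≡ 125
159 = 128 + 16 + 8 + 4 + 2 + 1, so 151^159 ≡ 125·79·76·169·13·151 ≡ 203 (mod 211)
68·203 = 13804 ≡ 89 (mod 211)
122 ≠ 89; the check fails.

invalid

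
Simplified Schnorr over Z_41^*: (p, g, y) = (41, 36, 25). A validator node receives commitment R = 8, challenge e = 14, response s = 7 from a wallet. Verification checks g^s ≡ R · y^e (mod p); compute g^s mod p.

21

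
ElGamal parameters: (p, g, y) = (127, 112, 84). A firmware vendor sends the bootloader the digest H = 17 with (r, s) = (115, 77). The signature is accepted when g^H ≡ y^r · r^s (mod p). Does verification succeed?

fails

Left side g^H mod p:
112^2 = 12544 ≡ 98
112^4 ≡ 98^2 = 9604 ≡ 79
112^8 ≡ 79^2 = 6241 ≡ 18
112^16 ≡ 18^2 = 324 ≡ 70
17 = 16 + 1, so 112^17 ≡ 70·112 ≡ 93 (mod 127)
Right side y^r · r^s mod p:
84^2 = 7056 ≡ 71
84^4 ≡ 71^2 = 5041 ≡ 88
84^8 ≡ 88^2 = 7744 ≡ 124
84^16 ≡ 124^2 = 15376 ≡ 9
84^32 ≡ 9^2 = 81
84^64 ≡ 81^2 = 6561 ≡ 84
115 = 64 + 32 + 16 + 2 + 1, so 84^115 ≡ 84·81·9·71·84 ≡ 17 (mod 127)
115^2 = 13225 ≡ 17
115^4 ≡ 17^2 = 289 ≡ 35
115^8 ≡ 35^2 = 1225 ≡ 82
115^16 ≡ 82^2 = 6724 ≡ 120
115^32 ≡ 120^2 = 14400 ≡ 49
115^64 ≡ 49^2 = 2401 ≡ 115
77 = 64 + 8 + 4 + 1, so 115^77 ≡ 115·82·35·115 ≡ 22 (mod 127)
17·22 = 374 ≡ 120 (mod 127)
93 ≠ 120, so verification fails.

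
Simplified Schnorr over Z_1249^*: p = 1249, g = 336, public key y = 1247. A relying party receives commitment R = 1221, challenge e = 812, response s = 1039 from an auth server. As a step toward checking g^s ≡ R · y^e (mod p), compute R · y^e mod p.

1247^2 = 1555009 ≡ 4
1247^4 ≡ 4^2 = 16
1247^8 ≡ 16^2 = 256
1247^16 ≡ 256^2 = 65536 ≡ 588
1247^32 ≡ 588^2 = 345744 ≡ 1020
1247^64 ≡ 1020^2 = 1040400 ≡ 1232
1247^128 ≡ 1232^2 = 1517824 ≡ 289
1247^256 ≡ 289^2 = 83521 ≡ 1087
1247^512 ≡ 1087^2 = 1181569 ≡ 15
812 = 512 + 256 + 32 + 8 + 4, so 1247^812 ≡ 15·1087·1020·256·16 ≡ 1020 (mod 1249)
R · y^e ≡ 1221·1020 = 1245420 ≡ 167 (mod 1249)

167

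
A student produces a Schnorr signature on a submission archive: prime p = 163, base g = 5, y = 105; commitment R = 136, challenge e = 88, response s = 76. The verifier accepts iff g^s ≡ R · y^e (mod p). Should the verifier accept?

g^s mod p:
5^2 = 25
5^4 ≡ 25^2 = 625 ≡ 136
5^8 ≡ 136^2 = 18496 ≡ 77
5^16 ≡ 77^2 = 5929 ≡ 61
5^32 ≡ 61^2 = 3721 ≡ 135
5^64 ≡ 135^2 = 18225 ≡ 132
76 = 64 + 8 + 4, so 5^76 ≡ 132·77·136 ≡ 64 (mod 163)
R · y^e mod p:
105^2 = 11025 ≡ 104
105^4 ≡ 104^2 = 10816 ≡ 58
105^8 ≡ 58^2 = 3364 ≡ 104
105^16 ≡ 104^2 = 10816 ≡ 58
105^32 ≡ 58^2 = 3364 ≡ 104
105^64 ≡ 104^2 = 10816 ≡ 58
88 = 64 + 16 + 8, so 105^88 ≡ 58·58·104 ≡ 58 (mod 163)
136·58 = 7888 ≡ 64 (mod 163)
64 ≡ 64 (mod 163); signature holds.

accept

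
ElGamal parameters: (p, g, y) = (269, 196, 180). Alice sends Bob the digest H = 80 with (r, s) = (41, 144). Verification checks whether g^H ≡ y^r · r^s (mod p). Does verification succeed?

passes

Left side g^H mod p:
196^2 = 38416 ≡ 218
196^4 ≡ 218^2 = 47524 ≡ 180
196^8 ≡ 180^2 = 32400 ≡ 120
196^16 ≡ 120^2 = 14400 ≡ 143
196^32 ≡ 143^2 = 20449 ≡ 5
196^64 ≡ 5^2 = 25
80 = 64 + 16, so 196^80 ≡ 25·143 ≡ 78 (mod 269)
Right side y^r · r^s mod p:
180^2 = 32400 ≡ 120
180^4 ≡ 120^2 = 14400 ≡ 143
180^8 ≡ 143^2 = 20449 ≡ 5
180^16 ≡ 5^2 = 25
180^32 ≡ 25^2 = 625 ≡ 87
41 = 32 + 8 + 1, so 180^41 ≡ 87·5·180 ≡ 21 (mod 269)
41^2 = 1681 ≡ 67
41^4 ≡ 67^2 = 4489 ≡ 185
41^8 ≡ 185^2 = 34225 ≡ 62
41^16 ≡ 62^2 = 3844 ≡ 78
41^32 ≡ 78^2 = 6084 ≡ 166
41^64 ≡ 166^2 = 27556 ≡ 118
41^128 ≡ 118^2 = 13924 ≡ 205
144 = 128 + 16, so 41^144 ≡ 205·78 ≡ 119 (mod 269)
21·119 = 2499 ≡ 78 (mod 269)
78 ≡ 78 (mod 269), so the signature is genuine.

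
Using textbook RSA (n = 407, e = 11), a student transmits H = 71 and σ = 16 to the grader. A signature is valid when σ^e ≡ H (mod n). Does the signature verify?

verifies

σ^2 ≡ 16^2 = 256
σ^4 ≡ 256^2 = 65536 ≡ 9
σ^8 ≡ 9^2 = 81
11 = 8 + 2 + 1, so σ^11 ≡ 81·256·16 ≡ 71 (mod 407)
σ^11 mod 407 = 71 matches H.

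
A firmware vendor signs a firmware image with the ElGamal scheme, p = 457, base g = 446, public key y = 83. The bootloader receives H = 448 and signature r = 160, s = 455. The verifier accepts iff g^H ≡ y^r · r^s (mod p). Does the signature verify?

does not verify

Left side g^H mod p:
446^2 = 198916 ≡ 121
446^4 ≡ 121^2 = 14641 ≡ 17
446^8 ≡ 17^2 = 289
446^16 ≡ 289^2 = 83521 ≡ 347
446^32 ≡ 347^2 = 120409 ≡ 218
446^64 ≡ 218^2 = 47524 ≡ 453
446^128 ≡ 453^2 = 205209 ≡ 16
446^256 ≡ 16^2 = 256
448 = 256 + 128 + 64, so 446^448 ≡ 256·16·453 ≡ 68 (mod 457)
Right side y^r · r^s mod p:
83^2 = 6889 ≡ 34
83^4 ≡ 34^2 = 1156 ≡ 242
83^8 ≡ 242^2 = 58564 ≡ 68
83^16 ≡ 68^2 = 4624 ≡ 54
83^32 ≡ 54^2 = 2916 ≡ 174
83^64 ≡ 174^2 = 30276 ≡ 114
83^128 ≡ 114^2 = 12996 ≡ 200
160 = 128 + 32, so 83^160 ≡ 200·174 ≡ 68 (mod 457)
160^2 = 25600 ≡ 8
160^4 ≡ 8^2 = 64
160^8 ≡ 64^2 = 4096 ≡ 440
160^16 ≡ 440^2 = 193600 ≡ 289
160^32 ≡ 289^2 = 83521 ≡ 347
160^64 ≡ 347^2 = 120409 ≡ 218
160^128 ≡ 218^2 = 47524 ≡ 453
160^256 ≡ 453^2 = 205209 ≡ 16
455 = 256 + 128 + 64 + 4 + 2 + 1, so 160^455 ≡ 16·453·218·64·8·160 ≡ 20 (mod 457)
68·20 = 1360 ≡ 446 (mod 457)
68 ≠ 446, so verification fails.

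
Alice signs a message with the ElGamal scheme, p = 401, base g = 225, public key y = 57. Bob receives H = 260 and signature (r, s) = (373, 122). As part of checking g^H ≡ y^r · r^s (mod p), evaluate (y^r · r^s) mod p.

57^2 = 3249 ≡ 41
57^4 ≡ 41^2 = 1681 ≡ 77
57^8 ≡ 77^2 = 5929 ≡ 315
57^16 ≡ 315^2 = 99225 ≡ 178
57^32 ≡ 178^2 = 31684 ≡ 5
57^64 ≡ 5^2 = 25
57^128 ≡ 25^2 = 625 ≡ 224
57^256 ≡ 224^2 = 50176 ≡ 51
373 = 256 + 64 + 32 + 16 + 4 + 1, so 57^373 ≡ 51·25·5·178·77·57 ≡ 156 (mod 401)
373^2 = 139129 ≡ 383
373^4 ≡ 383^2 = 146689 ≡ 324
373^8 ≡ 324^2 = 104976 ≡ 315
373^16 ≡ 315^2 = 99225 ≡ 178
373^32 ≡ 178^2 = 31684 ≡ 5
373^64 ≡ 5^2 = 25
122 = 64 + 32 + 16 + 8 + 2, so 373^122 ≡ 25·5·178·315·383 ≡ 308 (mod 401)
y^r · r^s ≡ 156·308 = 48048 ≡ 329 (mod 401)

329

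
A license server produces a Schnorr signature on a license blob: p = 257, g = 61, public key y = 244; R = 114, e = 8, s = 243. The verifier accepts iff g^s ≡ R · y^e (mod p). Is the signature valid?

valid

g^s mod p:
61^2 = 3721 ≡ 123
61^4 ≡ 123^2 = 15129 ≡ 223
61^8 ≡ 223^2 = 49729 ≡ 128
61^16 ≡ 128^2 = 16384 ≡ 193
61^32 ≡ 193^2 = 37249 ≡ 241
61^64 ≡ 241^2 = 58081 ≡ 256
61^128 ≡ 256^2 = 65536 ≡ 1
243 = 128 + 64 + 32 + 16 + 2 + 1, so 61^243 ≡ 1·256·241·193·123·61 ≡ 200 (mod 257)
R · y^e mod p:
244^2 = 59536 ≡ 169
244^4 ≡ 169^2 = 28561 ≡ 34
244^8 ≡ 34^2 = 1156 ≡ 128
114·128 = 14592 ≡ 200 (mod 257)
200 ≡ 200 (mod 257); signature holds.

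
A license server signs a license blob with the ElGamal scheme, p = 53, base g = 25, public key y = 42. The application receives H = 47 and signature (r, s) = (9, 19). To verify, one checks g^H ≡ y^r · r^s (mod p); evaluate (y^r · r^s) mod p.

40

42^2 = 1764 ≡ 15
42^4 ≡ 15^2 = 225 ≡ 13
42^8 ≡ 13^2 = 169 ≡ 10
9 = 8 + 1, so 42^9 ≡ 10·42 ≡ 49 (mod 53)
9^2 = 81 ≡ 28
9^4 ≡ 28^2 = 784 ≡ 42
9^8 ≡ 42^2 = 1764 ≡ 15
9^16 ≡ 15^2 = 225 ≡ 13
19 = 16 + 2 + 1, so 9^19 ≡ 13·28·9 ≡ 43 (mod 53)
y^r · r^s ≡ 49·43 = 2107 ≡ 40 (mod 53)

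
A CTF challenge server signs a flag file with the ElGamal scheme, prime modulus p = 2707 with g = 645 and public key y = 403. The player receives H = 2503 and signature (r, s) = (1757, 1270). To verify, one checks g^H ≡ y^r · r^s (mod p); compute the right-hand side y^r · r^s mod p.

2467

403^2 = 162409 ≡ 2696
403^4 ≡ 2696^2 = 7268416 ≡ 121
403^8 ≡ 121^2 = 14641 ≡ 1106
403^16 ≡ 1106^2 = 1223236 ≡ 2379
403^32 ≡ 2379^2 = 5659641 ≡ 2011
403^64 ≡ 2011^2 = 4044121 ≡ 2570
403^128 ≡ 2570^2 = 6604900 ≡ 2527
403^256 ≡ 2527^2 = 6385729 ≡ 2623
403^512 ≡ 2623^2 = 6880129 ≡ 1642
403^1024 ≡ 1642^2 = 2696164 ≡ 2699
1757 = 1024 + 512 + 128 + 64 + 16 + 8 + 4 + 1, so 403^1757 ≡ 2699·1642·2527·2570·2379·1106·121·403 ≡ 214 (mod 2707)
1757^2 = 3087049 ≡ 1069
1757^4 ≡ 1069^2 = 1142761 ≡ 407
1757^8 ≡ 407^2 = 165649 ≡ 522
1757^16 ≡ 522^2 = 272484 ≡ 1784
1757^32 ≡ 1784^2 = 3182656 ≡ 1931
1757^64 ≡ 1931^2 = 3728761 ≡ 1222
1757^128 ≡ 1222^2 = 1493284 ≡ 1727
1757^256 ≡ 1727^2 = 2982529 ≡ 2122
1757^512 ≡ 2122^2 = 4502884 ≡ 1143
1757^1024 ≡ 1143^2 = 1306449 ≡ 1675
1270 = 1024 + 128 + 64 + 32 + 16 + 4 + 2, so 1757^1270 ≡ 1675·1727·1222·1931·1784·407·1069 ≡ 2124 (mod 2707)
y^r · r^s ≡ 214·2124 = 454536 ≡ 2467 (mod 2707)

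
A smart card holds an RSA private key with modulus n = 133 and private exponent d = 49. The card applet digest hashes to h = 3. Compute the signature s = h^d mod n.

h^49 mod 133 = 52

52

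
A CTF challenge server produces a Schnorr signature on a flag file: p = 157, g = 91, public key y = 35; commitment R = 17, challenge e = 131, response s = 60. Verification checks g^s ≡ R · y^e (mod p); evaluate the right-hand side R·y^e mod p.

75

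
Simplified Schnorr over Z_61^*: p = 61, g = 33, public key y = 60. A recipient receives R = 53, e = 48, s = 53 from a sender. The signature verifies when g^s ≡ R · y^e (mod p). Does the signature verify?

g^s mod p:
Squares mod 61: 33^1≡33, 33^2≡52, 33^4≡20, 33^8≡34, 33^16≡58, 33^32≡9
53 = 32 + 16 + 4 + 1, so 33^53 ≡ 9·58·20·33 ≡ 53 (mod 61)
R · y^e mod p:
Squares mod 61: 60^1≡60, 60^2≡1, 60^4≡1, 60^8≡1, 60^16≡1, 60^32≡1
48 = 32 + 16, so 60^48 ≡ 1·1 ≡ 1 (mod 61)
53·1 = 53 ≡ 53 (mod 61)
53 ≡ 53 (mod 61); signature holds.

verifies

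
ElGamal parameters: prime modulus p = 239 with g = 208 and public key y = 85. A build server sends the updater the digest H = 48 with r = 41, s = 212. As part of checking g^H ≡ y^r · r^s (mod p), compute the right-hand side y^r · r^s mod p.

198

85^2 = 7225 ≡ 55
85^4 ≡ 55^2 = 3025 ≡ 157
85^8 ≡ 157^2 = 24649 ≡ 32
85^16 ≡ 32^2 = 1024 ≡ 68
85^32 ≡ 68^2 = 4624 ≡ 83
41 = 32 + 8 + 1, so 85^41 ≡ 83·32·85 ≡ 144 (mod 239)
41^2 = 1681 ≡ 8
41^4 ≡ 8^2 = 64
41^8 ≡ 64^2 = 4096 ≡ 33
41^16 ≡ 33^2 = 1089 ≡ 133
41^32 ≡ 133^2 = 17689 ≡ 3
41^64 ≡ 3^2 = 9
41^128 ≡ 9^2 = 81
212 = 128 + 64 + 16 + 4, so 41^212 ≡ 81·9·133·64 ≡ 91 (mod 239)
y^r · r^s ≡ 144·91 = 13104 ≡ 198 (mod 239)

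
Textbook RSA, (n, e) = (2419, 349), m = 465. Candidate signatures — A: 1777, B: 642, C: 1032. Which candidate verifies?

B

Candidate A: Squares mod 2419: 1777^1≡1777, 1777^2≡934, 1777^4≡1516, 1777^8≡206, 1777^16≡1313, 1777^32≡1641, 1777^64≡534, 1777^128≡2133, 1777^256≡1969; 349 = 256 + 64 + 16 + 8 + 4 + 1, so 1777^349 ≡ 1969·534·1313·206·1516·1777 ≡ 1954 (mod 2419)
Candidate B: Squares mod 2419: 642^1≡642, 642^2≡934, 642^4≡1516, 642^8≡206, 642^16≡1313, 642^32≡1641, 642^64≡534, 642^128≡2133, 642^256≡1969; 349 = 256 + 64 + 16 + 8 + 4 + 1, so 642^349 ≡ 1969·534·1313·206·1516·642 ≡ 465 (mod 2419)
  → matches m = 465
Candidate C: Squares mod 2419: 1032^1≡1032, 1032^2≡664, 1032^4≡638, 1032^8≡652, 1032^16≡1779, 1032^32≡789, 1032^64≡838, 1032^128≡734, 1032^256≡1738; 349 = 256 + 64 + 16 + 8 + 4 + 1, so 1032^349 ≡ 1738·838·1779·652·638·1032 ≡ 1504 (mod 2419)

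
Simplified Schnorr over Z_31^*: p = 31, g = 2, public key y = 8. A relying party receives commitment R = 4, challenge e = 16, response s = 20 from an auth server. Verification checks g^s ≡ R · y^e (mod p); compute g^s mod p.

1

2^2 = 4
2^4 ≡ 4^2 = 16
2^8 ≡ 16^2 = 256 ≡ 8
2^16 ≡ 8^2 = 64 ≡ 2
20 = 16 + 4, so 2^20 ≡ 2·16 ≡ 1 (mod 31)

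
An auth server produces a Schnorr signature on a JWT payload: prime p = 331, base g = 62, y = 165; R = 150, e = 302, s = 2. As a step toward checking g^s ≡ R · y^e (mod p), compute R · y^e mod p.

203

165^2 = 27225 ≡ 83
165^4 ≡ 83^2 = 6889 ≡ 269
165^8 ≡ 269^2 = 72361 ≡ 203
165^16 ≡ 203^2 = 41209 ≡ 165
165^32 ≡ 165^2 = 27225 ≡ 83
165^64 ≡ 83^2 = 6889 ≡ 269
165^128 ≡ 269^2 = 72361 ≡ 203
165^256 ≡ 203^2 = 41209 ≡ 165
302 = 256 + 32 + 8 + 4 + 2, so 165^302 ≡ 165·83·203·269·83 ≡ 83 (mod 331)
R · y^e ≡ 150·83 = 12450 ≡ 203 (mod 331)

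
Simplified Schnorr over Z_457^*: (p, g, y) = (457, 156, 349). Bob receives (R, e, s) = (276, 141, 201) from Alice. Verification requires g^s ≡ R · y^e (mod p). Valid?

g^s mod p:
Squares mod 457: 156^1≡156, 156^2≡115, 156^4≡429, 156^8≡327, 156^16≡448, 156^32≡81, 156^64≡163, 156^128≡63
201 = 128 + 64 + 8 + 1, so 156^201 ≡ 63·163·327·156 ≡ 37 (mod 457)
R · y^e mod p:
Squares mod 457: 349^1≡349, 349^2≡239, 349^4≡453, 349^8≡16, 349^16≡256, 349^32≡185, 349^64≡407, 349^128≡215
141 = 128 + 8 + 4 + 1, so 349^141 ≡ 215·16·453·349 ≡ 373 (mod 457)
276·373 = 102948 ≡ 123 (mod 457)
37 ≠ 123; the check fails.

no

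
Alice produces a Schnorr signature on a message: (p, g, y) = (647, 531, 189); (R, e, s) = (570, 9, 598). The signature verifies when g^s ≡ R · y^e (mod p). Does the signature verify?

g^s mod p:
531^2 = 281961 ≡ 516
531^4 ≡ 516^2 = 266256 ≡ 339
531^8 ≡ 339^2 = 114921 ≡ 402
531^16 ≡ 402^2 = 161604 ≡ 501
531^32 ≡ 501^2 = 251001 ≡ 612
531^64 ≡ 612^2 = 374544 ≡ 578
531^128 ≡ 578^2 = 334084 ≡ 232
531^256 ≡ 232^2 = 53824 ≡ 123
531^512 ≡ 123^2 = 15129 ≡ 248
598 = 512 + 64 + 16 + 4 + 2, so 531^598 ≡ 248·578·501·339·516 ≡ 49 (mod 647)
R · y^e mod p:
189^2 = 35721 ≡ 136
189^4 ≡ 136^2 = 18496 ≡ 380
189^8 ≡ 380^2 = 144400 ≡ 119
9 = 8 + 1, so 189^9 ≡ 119·189 ≡ 493 (mod 647)
570·493 = 281010 ≡ 212 (mod 647)
49 ≠ 212; the check fails.

does not verify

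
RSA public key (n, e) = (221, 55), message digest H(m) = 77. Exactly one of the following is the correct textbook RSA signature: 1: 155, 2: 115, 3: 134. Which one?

Candidate 1: Squares mod 221: 155^1≡155, 155^2≡157, 155^4≡118, 155^8≡1, 155^16≡1, 155^32≡1; 55 = 32 + 16 + 4 + 2 + 1, so 155^55 ≡ 1·1·118·157·155 ≡ 77 (mod 221)
  → matches H(m) = 77
Candidate 2: Squares mod 221: 115^1≡115, 115^2≡186, 115^4≡120, 115^8≡35, 115^16≡120, 115^32≡35; 55 = 32 + 16 + 4 + 2 + 1, so 115^55 ≡ 35·120·120·186·115 ≡ 106 (mod 221)
Candidate 3: Squares mod 221: 134^1≡134, 134^2≡55, 134^4≡152, 134^8≡120, 134^16≡35, 134^32≡120; 55 = 32 + 16 + 4 + 2 + 1, so 134^55 ≡ 120·35·152·55·134 ≡ 212 (mod 221)

1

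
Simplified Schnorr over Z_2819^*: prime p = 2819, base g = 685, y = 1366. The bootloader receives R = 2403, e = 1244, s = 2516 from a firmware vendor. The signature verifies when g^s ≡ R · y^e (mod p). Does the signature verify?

g^s mod p:
685^2 = 469225 ≡ 1271
685^4 ≡ 1271^2 = 1615441 ≡ 154
685^8 ≡ 154^2 = 23716 ≡ 1164
685^16 ≡ 1164^2 = 1354896 ≡ 1776
685^32 ≡ 1776^2 = 3154176 ≡ 2534
685^64 ≡ 2534^2 = 6421156 ≡ 2293
685^128 ≡ 2293^2 = 5257849 ≡ 414
685^256 ≡ 414^2 = 171396 ≡ 2256
685^512 ≡ 2256^2 = 5089536 ≡ 1241
685^1024 ≡ 1241^2 = 1540081 ≡ 907
685^2048 ≡ 907^2 = 822649 ≡ 2320
2516 = 2048 + 256 + 128 + 64 + 16 + 4, so 685^2516 ≡ 2320·2256·414·2293·1776·154 ≡ 1710 (mod 2819)
R · y^e mod p:
1366^2 = 1865956 ≡ 2597
1366^4 ≡ 2597^2 = 6744409 ≡ 1361
1366^8 ≡ 1361^2 = 1852321 ≡ 238
1366^16 ≡ 238^2 = 56644 ≡ 264
1366^32 ≡ 264^2 = 69696 ≡ 2040
1366^64 ≡ 2040^2 = 4161600 ≡ 756
1366^128 ≡ 756^2 = 571536 ≡ 2098
1366^256 ≡ 2098^2 = 4401604 ≡ 1145
1366^512 ≡ 1145^2 = 1311025 ≡ 190
1366^1024 ≡ 190^2 = 36100 ≡ 2272
1244 = 1024 + 128 + 64 + 16 + 8 + 4, so 1366^1244 ≡ 2272·2098·756·264·238·1361 ≡ 2175 (mod 2819)
2403·2175 = 5226525 ≡ 99 (mod 2819)
1710 ≠ 99; the check fails.

does not verify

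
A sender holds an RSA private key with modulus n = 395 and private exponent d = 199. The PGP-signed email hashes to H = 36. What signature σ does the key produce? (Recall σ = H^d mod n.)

H^2 ≡ 36^2 = 1296 ≡ 111
H^4 ≡ 111^2 = 12321 ≡ 76
H^8 ≡ 76^2 = 5776 ≡ 246
H^16 ≡ 246^2 = 60516 ≡ 81
H^32 ≡ 81^2 = 6561 ≡ 241
H^64 ≡ 241^2 = 58081 ≡ 16
H^128 ≡ 16^2 = 256
199 = 128 + 64 + 4 + 2 + 1, so H^199 ≡ 256·16·76·111·36 ≡ 76 (mod 395)

76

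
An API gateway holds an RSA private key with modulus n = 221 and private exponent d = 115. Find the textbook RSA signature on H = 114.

H^2 ≡ 114^2 = 12996 ≡ 178
H^4 ≡ 178^2 = 31684 ≡ 81
H^8 ≡ 81^2 = 6561 ≡ 152
H^16 ≡ 152^2 = 23104 ≡ 120
H^32 ≡ 120^2 = 14400 ≡ 35
H^64 ≡ 35^2 = 1225 ≡ 120
115 = 64 + 32 + 16 + 2 + 1, so H^115 ≡ 120·35·120·178·114 ≡ 62 (mod 221)

62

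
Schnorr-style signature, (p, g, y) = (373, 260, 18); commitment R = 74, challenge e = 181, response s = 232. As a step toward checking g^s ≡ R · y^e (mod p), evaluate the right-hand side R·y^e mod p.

18^2 = 324
18^4 ≡ 324^2 = 104976 ≡ 163
18^8 ≡ 163^2 = 26569 ≡ 86
18^16 ≡ 86^2 = 7396 ≡ 309
18^32 ≡ 309^2 = 95481 ≡ 366
18^64 ≡ 366^2 = 133956 ≡ 49
18^128 ≡ 49^2 = 2401 ≡ 163
181 = 128 + 32 + 16 + 4 + 1, so 18^181 ≡ 163·366·309·163·18 ≡ 97 (mod 373)
R · y^e ≡ 74·97 = 7178 ≡ 91 (mod 373)

91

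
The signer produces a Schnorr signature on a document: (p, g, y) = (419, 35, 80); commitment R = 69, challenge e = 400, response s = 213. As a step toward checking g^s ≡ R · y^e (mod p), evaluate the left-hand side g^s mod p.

Squares mod 419: 35^1≡35, 35^2≡387, 35^4≡186, 35^8≡238, 35^16≡79, 35^32≡375, 35^64≡260, 35^128≡141
213 = 128 + 64 + 16 + 4 + 1, so 35^213 ≡ 141·260·79·186·35 ≡ 186 (mod 419)

186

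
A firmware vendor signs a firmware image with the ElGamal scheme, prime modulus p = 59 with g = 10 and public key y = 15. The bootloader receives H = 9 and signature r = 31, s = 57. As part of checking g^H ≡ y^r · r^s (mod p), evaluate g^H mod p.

Squares mod 59: 10^1≡10, 10^2≡41, 10^4≡29, 10^8≡15
9 = 8 + 1, so 10^9 ≡ 15·10 ≡ 32 (mod 59)

32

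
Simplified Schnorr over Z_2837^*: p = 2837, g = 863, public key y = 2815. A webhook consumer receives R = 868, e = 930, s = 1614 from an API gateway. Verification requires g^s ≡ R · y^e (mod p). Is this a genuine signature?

genuine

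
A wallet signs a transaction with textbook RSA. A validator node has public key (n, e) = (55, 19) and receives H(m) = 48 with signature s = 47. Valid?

Squares mod 55: s^1≡47, s^2≡9, s^4≡26, s^8≡16, s^16≡36
19 = 16 + 2 + 1, so s^19 ≡ 36·9·47 ≡ 48 (mod 55)
48 = H(m), so the signature checks out.

yes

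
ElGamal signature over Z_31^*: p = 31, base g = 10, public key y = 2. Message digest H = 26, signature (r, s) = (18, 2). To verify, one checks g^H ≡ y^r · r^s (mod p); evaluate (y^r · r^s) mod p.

2^2 = 4
2^4 ≡ 4^2 = 16
2^8 ≡ 16^2 = 256 ≡ 8
2^16 ≡ 8^2 = 64 ≡ 2
18 = 16 + 2, so 2^18 ≡ 2·4 ≡ 8 (mod 31)
18^2 = 324 ≡ 14
y^r · r^s ≡ 8·14 = 112 ≡ 19 (mod 31)

19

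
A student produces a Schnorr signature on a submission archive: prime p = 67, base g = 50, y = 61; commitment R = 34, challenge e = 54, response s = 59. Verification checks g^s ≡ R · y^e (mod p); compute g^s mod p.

50^2 = 2500 ≡ 21
50^4 ≡ 21^2 = 441 ≡ 39
50^8 ≡ 39^2 = 1521 ≡ 47
50^16 ≡ 47^2 = 2209 ≡ 65
50^32 ≡ 65^2 = 4225 ≡ 4
59 = 32 + 16 + 8 + 2 + 1, so 50^59 ≡ 4·65·47·21·50 ≡ 31 (mod 67)

31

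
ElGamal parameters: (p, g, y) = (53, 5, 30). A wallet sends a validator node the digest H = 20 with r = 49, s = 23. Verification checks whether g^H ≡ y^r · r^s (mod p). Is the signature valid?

Left side g^H mod p:
5^2 = 25
5^4 ≡ 25^2 = 625 ≡ 42
5^8 ≡ 42^2 = 1764 ≡ 15
5^16 ≡ 15^2 = 225 ≡ 13
20 = 16 + 4, so 5^20 ≡ 13·42 ≡ 16 (mod 53)
Right side y^r · r^s mod p:
30^2 = 900 ≡ 52
30^4 ≡ 52^2 = 2704 ≡ 1
30^8 ≡ 1^2 = 1
30^16 ≡ 1^2 = 1
30^32 ≡ 1^2 = 1
49 = 32 + 16 + 1, so 30^49 ≡ 1·1·30 ≡ 30 (mod 53)
49^2 = 2401 ≡ 16
49^4 ≡ 16^2 = 256 ≡ 44
49^8 ≡ 44^2 = 1936 ≡ 28
49^16 ≡ 28^2 = 784 ≡ 42
23 = 16 + 4 + 2 + 1, so 49^23 ≡ 42·44·16·49 ≡ 24 (mod 53)
30·24 = 720 ≡ 31 (mod 53)
16 ≠ 31, so verification fails.

invalid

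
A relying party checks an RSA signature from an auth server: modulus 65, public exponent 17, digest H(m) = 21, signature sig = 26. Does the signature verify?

sig^2 ≡ 26^2 = 676 ≡ 26
sig^4 ≡ 26^2 = 676 ≡ 26
sig^8 ≡ 26^2 = 676 ≡ 26
sig^16 ≡ 26^2 = 676 ≡ 26
17 = 16 + 1, so sig^17 ≡ 26·26 ≡ 26 (mod 65)
The recovered value 26 does not match the digest 21.

does not verify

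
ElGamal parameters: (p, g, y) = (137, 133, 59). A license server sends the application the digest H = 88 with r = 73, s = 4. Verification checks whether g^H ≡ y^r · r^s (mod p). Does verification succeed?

fails

Left side g^H mod p:
133^2 = 17689 ≡ 16
133^4 ≡ 16^2 = 256 ≡ 119
133^8 ≡ 119^2 = 14161 ≡ 50
133^16 ≡ 50^2 = 2500 ≡ 34
133^32 ≡ 34^2 = 1156 ≡ 60
133^64 ≡ 60^2 = 3600 ≡ 38
88 = 64 + 16 + 8, so 133^88 ≡ 38·34·50 ≡ 73 (mod 137)
Right side y^r · r^s mod p:
59^2 = 3481 ≡ 56
59^4 ≡ 56^2 = 3136 ≡ 122
59^8 ≡ 122^2 = 14884 ≡ 88
59^16 ≡ 88^2 = 7744 ≡ 72
59^32 ≡ 72^2 = 5184 ≡ 115
59^64 ≡ 115^2 = 13225 ≡ 73
73 = 64 + 8 + 1, so 59^73 ≡ 73·88·59 ≡ 74 (mod 137)
73^2 = 5329 ≡ 123
73^4 ≡ 123^2 = 15129 ≡ 59
74·59 = 4366 ≡ 119 (mod 137)
73 ≠ 119, so verification fails.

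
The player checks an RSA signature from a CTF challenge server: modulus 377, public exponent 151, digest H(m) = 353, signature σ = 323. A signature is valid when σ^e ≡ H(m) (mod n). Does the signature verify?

verifies

σ^151 mod 377 = 353
σ^151 mod 377 = 353 matches H(m).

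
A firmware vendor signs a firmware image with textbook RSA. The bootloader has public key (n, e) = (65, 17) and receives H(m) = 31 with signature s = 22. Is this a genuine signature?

forged

Squares mod 65: s^1≡22, s^2≡29, s^4≡61, s^8≡16, s^16≡61
17 = 16 + 1, so s^17 ≡ 61·22 ≡ 42 (mod 65)
The recovered value 42 does not match the digest 31.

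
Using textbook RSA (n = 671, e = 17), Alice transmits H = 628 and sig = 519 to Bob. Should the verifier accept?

reject

sig^17 mod 671 = 348
sig^17 mod 671 = 348, but H = 628.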